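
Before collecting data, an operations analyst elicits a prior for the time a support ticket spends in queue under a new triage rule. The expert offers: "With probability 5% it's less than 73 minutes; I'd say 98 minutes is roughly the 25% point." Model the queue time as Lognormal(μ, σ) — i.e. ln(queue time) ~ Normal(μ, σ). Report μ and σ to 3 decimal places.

μ ≈ 4.790, σ ≈ 0.304

If T ~ Lognormal(μ,σ) then ln T ~ Normal(μ,σ), so the p-quantile of ln T is μ + z_p·σ.
ln(73) = 4.29 and ln(98) = 4.585; z_{0.05} = -1.645, z_{0.25} = -0.6745.
σ = (4.585 − 4.29)/(-0.6745 − (-1.645)) = 0.304.
μ = 4.29 − (-1.645)·0.304 = 4.790.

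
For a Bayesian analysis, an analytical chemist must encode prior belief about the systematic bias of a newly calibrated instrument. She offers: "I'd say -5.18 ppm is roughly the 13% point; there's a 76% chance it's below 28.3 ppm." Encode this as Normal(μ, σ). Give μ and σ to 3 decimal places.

The p-quantile of Normal(μ,σ) is μ + z_p·σ, with z_{0.13} = -1.126 and z_{0.76} = 0.7063.
Eliminate σ: μ = (z₂·x₁ − z₁·x₂)/(z₂ − z₁) = (0.7063·-5.18 − (-1.126)·28.3)/1.833 = 15.397.
Then σ = (x₂ − x₁)/(z₂ − z₁) = (28.3 − -5.18)/1.833 = 18.268.

μ = 15.397, σ = 18.268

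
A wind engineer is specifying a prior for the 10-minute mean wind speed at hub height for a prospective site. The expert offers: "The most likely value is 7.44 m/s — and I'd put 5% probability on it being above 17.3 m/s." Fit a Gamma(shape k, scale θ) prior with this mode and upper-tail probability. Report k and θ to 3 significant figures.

Gamma(k,θ) with k>1 has mode (k−1)θ, so θ = 7.44/(k−1).
Need P(X < 17.3) = 0.95 with θ tied to k this way. Start at k = 2, θ = 7.44: P(X<17.3) ≈ 0.675.
Too low — raise k to concentrate. Iterating converges to k ≈ 4.84.
Then θ = 7.44/(4.84−1) ≈ 1.94.

k ≈ 4.84, θ ≈ 1.94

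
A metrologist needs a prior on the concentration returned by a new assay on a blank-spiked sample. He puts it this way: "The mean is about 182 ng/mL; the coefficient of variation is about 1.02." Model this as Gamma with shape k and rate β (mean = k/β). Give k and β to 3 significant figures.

For Gamma(k, rate β): mean = k/β, variance = k/β², so CV = 1/√k.
CV = 1.02, hence k = 1/CV² = 0.961.
Then β = k/mean = 0.961/182 = 0.00528.

k ≈ 0.961, β ≈ 0.00528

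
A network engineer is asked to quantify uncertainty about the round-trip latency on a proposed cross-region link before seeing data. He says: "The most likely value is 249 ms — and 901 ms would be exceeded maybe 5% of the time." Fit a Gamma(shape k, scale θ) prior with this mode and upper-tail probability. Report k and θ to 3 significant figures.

k ≈ 2.55, θ ≈ 160

Gamma(k,θ) with k>1 has mode (k−1)θ, so θ = 249/(k−1).
Need P(X < 901) = 0.95 with θ tied to k this way. Start at k = 2, θ = 249: P(X<901) ≈ 0.876.
Too low — raise k to concentrate. Iterating converges to k ≈ 2.55.
Then θ = 249/(2.55−1) ≈ 160.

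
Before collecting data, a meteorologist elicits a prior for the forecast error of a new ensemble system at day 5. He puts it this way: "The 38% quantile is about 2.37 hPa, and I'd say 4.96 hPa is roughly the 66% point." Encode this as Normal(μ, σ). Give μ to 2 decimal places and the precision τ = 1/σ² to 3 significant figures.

μ = 3.47, τ = 0.0768

For Normal(μ,σ), the p-quantile is μ + z_p·σ. Here z_{0.38} = -0.3055, z_{0.66} = 0.4125.
So 2.37 = μ − 0.3055σ and 4.96 = μ + 0.4125σ.
Subtracting: σ = (4.96 − 2.37)/(0.4125 − (-0.3055)) = 3.61.
Then μ = 2.37 − (-0.3055)·3.61 = 3.47.
Precision τ = 1/σ² = 1/3.608² = 0.0768.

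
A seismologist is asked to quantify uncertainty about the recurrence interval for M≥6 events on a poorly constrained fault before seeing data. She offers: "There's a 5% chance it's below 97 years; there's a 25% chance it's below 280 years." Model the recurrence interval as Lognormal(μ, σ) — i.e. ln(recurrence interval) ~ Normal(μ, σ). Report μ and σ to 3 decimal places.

If T ~ Lognormal(μ,σ) then ln T ~ Normal(μ,σ), so the p-quantile of ln T is μ + z_p·σ.
ln(97) = 4.575 and ln(280) = 5.635; z_{0.05} = -1.645, z_{0.25} = -0.6745.
σ = (5.635 − 4.575)/(-0.6745 − (-1.645)) = 1.092.
μ = 4.575 − (-1.645)·1.092 = 6.372.

μ ≈ 6.372, σ ≈ 1.092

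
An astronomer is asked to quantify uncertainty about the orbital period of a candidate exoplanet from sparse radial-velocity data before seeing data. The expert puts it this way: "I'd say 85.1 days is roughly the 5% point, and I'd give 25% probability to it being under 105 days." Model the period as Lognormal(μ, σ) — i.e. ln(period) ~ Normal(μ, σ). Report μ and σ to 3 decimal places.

μ ≈ 4.800, σ ≈ 0.217

If T ~ Lognormal(μ,σ) then ln T ~ Normal(μ,σ), so the p-quantile of ln T is μ + z_p·σ.
ln(85.1) = 4.444 and ln(105) = 4.654; z_{0.05} = -1.645, z_{0.25} = -0.6745.
σ = (4.654 − 4.444)/(-0.6745 − (-1.645)) = 0.217.
μ = 4.444 − (-1.645)·0.217 = 4.800.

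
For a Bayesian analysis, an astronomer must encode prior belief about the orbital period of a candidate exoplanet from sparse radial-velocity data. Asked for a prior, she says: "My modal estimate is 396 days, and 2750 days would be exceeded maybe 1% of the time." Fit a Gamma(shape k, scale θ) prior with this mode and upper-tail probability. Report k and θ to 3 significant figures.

Gamma(k,θ) with k>1 has mode (k−1)θ, so θ = 396/(k−1).
Need P(X < 2750) = 0.99 with θ tied to k this way. Start at k = 2, θ = 396: P(X<2750) ≈ 0.992.
Too high — lower k to spread out. Iterating converges to k ≈ 1.94.
Then θ = 396/(1.94−1) ≈ 421.

k ≈ 1.94, θ ≈ 421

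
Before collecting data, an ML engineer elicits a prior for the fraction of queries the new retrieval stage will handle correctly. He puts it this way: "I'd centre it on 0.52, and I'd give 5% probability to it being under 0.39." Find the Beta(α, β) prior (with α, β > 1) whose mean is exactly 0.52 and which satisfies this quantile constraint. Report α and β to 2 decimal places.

With mean 0.52 fixed, write α = 0.52s, β = 0.48s where s = α+β.
Need P(θ < 0.39) = 0.05 under Beta(0.52s, 0.48s). Normal approximation: (q−m)/√(m(1−m)/s) ≈ z_{0.05} = -1.64, so s ≈ 0.52·0.48·(-1.64)²/(0.39−0.52)² = 40.0.
At s = 40.0: P(θ<0.39) ≈ 0.049. Adjusting to match 0.05 gives s ≈ 39.44.
So α = 0.52·39.44 ≈ 20.51, β = 0.48·39.44 ≈ 18.93.

α ≈ 20.51, β ≈ 18.93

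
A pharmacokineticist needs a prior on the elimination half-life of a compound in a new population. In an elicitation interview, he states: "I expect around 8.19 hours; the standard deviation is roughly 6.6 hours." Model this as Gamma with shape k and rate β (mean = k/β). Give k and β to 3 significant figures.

For Gamma(k, rate β): mean = k/β, variance = k/β², so CV = 1/√k.
CV = SD/mean = 6.6/8.19 = 0.8059, hence k = 1/CV² = 1.54.
Then β = k/mean = 1.54/8.19 = 0.188.

k ≈ 1.54, β ≈ 0.188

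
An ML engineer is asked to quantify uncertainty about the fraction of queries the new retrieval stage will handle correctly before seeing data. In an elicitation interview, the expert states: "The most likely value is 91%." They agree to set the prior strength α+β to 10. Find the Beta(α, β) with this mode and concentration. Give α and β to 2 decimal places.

α = 8.28, β = 1.72

For α,β > 1 the Beta mode is (α−1)/(α+β−2). With α+β = 10, the mode is (α−1)/8.
Set (α−1)/8 = 0.91 → α = 1 + 0.91·8 = 8.28.
β = 10 − α = 1.72.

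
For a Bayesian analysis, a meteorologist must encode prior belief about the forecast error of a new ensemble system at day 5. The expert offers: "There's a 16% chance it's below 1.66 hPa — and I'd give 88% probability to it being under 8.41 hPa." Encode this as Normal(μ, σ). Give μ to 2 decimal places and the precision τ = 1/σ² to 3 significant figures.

The p-quantile of Normal(μ,σ) is μ + z_p·σ, with z_{0.16} = -0.9945 and z_{0.88} = 1.175.
Eliminate σ: μ = (z₂·x₁ − z₁·x₂)/(z₂ − z₁) = (1.175·1.66 − (-0.9945)·8.41)/2.169 = 4.75.
Then σ = (x₂ − x₁)/(z₂ − z₁) = (8.41 − 1.66)/2.169 = 3.11.
Precision τ = 1/σ² = 1/3.111² = 0.103.

μ = 4.75, τ = 0.103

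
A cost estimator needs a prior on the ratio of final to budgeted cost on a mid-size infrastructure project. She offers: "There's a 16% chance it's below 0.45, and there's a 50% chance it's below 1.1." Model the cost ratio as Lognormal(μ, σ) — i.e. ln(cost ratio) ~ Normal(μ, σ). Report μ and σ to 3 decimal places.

If T ~ Lognormal(μ,σ) then ln T ~ Normal(μ,σ), so the p-quantile of ln T is μ + z_p·σ.
ln(0.45) = -0.7985 and ln(1.1) = 0.09531; z_{0.16} = -0.9945, z_{0.5} = 0.
σ = (0.09531 − -0.7985)/(0 − (-0.9945)) = 0.899.
μ = -0.7985 − (-0.9945)·0.899 = 0.095.

μ ≈ 0.095, σ ≈ 0.899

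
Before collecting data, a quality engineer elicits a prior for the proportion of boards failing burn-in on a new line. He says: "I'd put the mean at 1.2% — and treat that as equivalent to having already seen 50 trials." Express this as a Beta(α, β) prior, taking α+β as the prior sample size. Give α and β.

Under the effective-sample-size interpretation, Beta(α, β) has prior mean α/(α+β) and prior sample size α+β.
So α+β = 50 and α/(α+β) = 0.012, giving α = 0.012·50 = 0.6 and β = 50 − 0.6 = 49.4.

α = 0.6, β = 49.4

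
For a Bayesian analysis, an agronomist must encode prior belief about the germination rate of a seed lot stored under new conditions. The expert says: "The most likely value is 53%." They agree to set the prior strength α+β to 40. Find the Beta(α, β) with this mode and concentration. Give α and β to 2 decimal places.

For α,β > 1 the Beta mode is (α−1)/(α+β−2). With α+β = 40, the mode is (α−1)/38.
Set (α−1)/38 = 0.53 → α = 1 + 0.53·38 = 21.14.
β = 40 − α = 18.86.

α = 21.14, β = 18.86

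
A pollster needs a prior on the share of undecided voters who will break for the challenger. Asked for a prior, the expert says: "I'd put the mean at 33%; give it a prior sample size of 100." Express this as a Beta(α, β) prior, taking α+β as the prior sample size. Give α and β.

Under the effective-sample-size interpretation, Beta(α, β) has prior mean α/(α+β) and prior sample size α+β.
So α+β = 100 and α/(α+β) = 0.33, giving α = 0.33·100 = 33 and β = 100 − 33 = 67.

α = 33, β = 67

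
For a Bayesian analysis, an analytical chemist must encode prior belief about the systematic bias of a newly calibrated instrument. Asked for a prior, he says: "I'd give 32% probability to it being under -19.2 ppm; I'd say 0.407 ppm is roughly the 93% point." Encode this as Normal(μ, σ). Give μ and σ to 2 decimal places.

The p-quantile of Normal(μ,σ) is μ + z_p·σ, with z_{0.32} = -0.4677 and z_{0.93} = 1.476.
Eliminate σ: μ = (z₂·x₁ − z₁·x₂)/(z₂ − z₁) = (1.476·-19.2 − (-0.4677)·0.407)/1.943 = -14.48.
Then σ = (x₂ − x₁)/(z₂ − z₁) = (0.407 − -19.2)/1.943 = 10.09.

μ = -14.48, σ = 10.09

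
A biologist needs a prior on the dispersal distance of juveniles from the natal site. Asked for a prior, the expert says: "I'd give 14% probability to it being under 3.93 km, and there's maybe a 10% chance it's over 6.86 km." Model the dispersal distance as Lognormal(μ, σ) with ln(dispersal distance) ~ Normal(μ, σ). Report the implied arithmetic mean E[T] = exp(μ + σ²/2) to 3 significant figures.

E[T] ≈ 5.21 km

If T ~ Lognormal(μ,σ) then ln T ~ Normal(μ,σ), so the p-quantile of ln T is μ + z_p·σ.
ln(3.93) = 1.369 and ln(6.86) = 1.926; z_{0.14} = -1.08, z_{0.9} = 1.282.
σ = (1.926 − 1.369)/(1.282 − (-1.08)) = 0.236.
μ = 1.369 − (-1.08)·0.236 = 1.623.
E[T] = exp(μ + σ²/2) = exp(1.623 + 0.0278) = 5.21 km.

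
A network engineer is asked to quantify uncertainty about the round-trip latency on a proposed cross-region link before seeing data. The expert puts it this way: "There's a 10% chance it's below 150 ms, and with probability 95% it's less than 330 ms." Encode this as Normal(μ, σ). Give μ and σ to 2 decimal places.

μ = 228.83, σ = 61.51

The p-quantile of Normal(μ,σ) is μ + z_p·σ, with z_{0.1} = -1.282 and z_{0.95} = 1.645.
Eliminate σ: μ = (z₂·x₁ − z₁·x₂)/(z₂ − z₁) = (1.645·150 − (-1.282)·330)/2.926 = 228.83.
Then σ = (x₂ − x₁)/(z₂ − z₁) = (330 − 150)/2.926 = 61.51.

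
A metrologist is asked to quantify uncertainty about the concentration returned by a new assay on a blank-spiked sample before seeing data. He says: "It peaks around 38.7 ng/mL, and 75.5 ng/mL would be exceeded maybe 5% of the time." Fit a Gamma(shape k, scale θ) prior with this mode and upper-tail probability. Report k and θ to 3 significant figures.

Gamma(k,θ) with k>1 has mode (k−1)θ, so θ = 38.7/(k−1).
Need P(X < 75.5) = 0.95 with θ tied to k this way. Start at k = 2, θ = 38.7: P(X<75.5) ≈ 0.581.
Too low — raise k to concentrate. Iterating converges to k ≈ 7.22.
Then θ = 38.7/(7.22−1) ≈ 6.23.

k ≈ 7.22, θ ≈ 6.23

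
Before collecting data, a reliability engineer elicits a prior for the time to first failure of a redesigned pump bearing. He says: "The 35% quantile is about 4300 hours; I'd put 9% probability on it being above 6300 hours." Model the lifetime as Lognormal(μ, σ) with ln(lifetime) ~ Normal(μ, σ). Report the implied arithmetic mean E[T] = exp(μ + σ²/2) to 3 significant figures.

E[T] ≈ 4800 hours

If T ~ Lognormal(μ,σ) then ln T ~ Normal(μ,σ), so the p-quantile of ln T is μ + z_p·σ.
ln(4300) = 8.366 and ln(6300) = 8.748; z_{0.35} = -0.3853, z_{0.91} = 1.341.
σ = (8.748 − 8.366)/(1.341 − (-0.3853)) = 0.221.
μ = 8.366 − (-0.3853)·0.221 = 8.452.
E[T] = exp(μ + σ²/2) = exp(8.452 + 0.0245) = 4800 hours.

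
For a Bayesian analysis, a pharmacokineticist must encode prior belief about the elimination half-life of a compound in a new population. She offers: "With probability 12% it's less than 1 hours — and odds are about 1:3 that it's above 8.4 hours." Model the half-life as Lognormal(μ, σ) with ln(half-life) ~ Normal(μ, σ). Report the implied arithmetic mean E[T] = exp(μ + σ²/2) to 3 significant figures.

E[T] ≈ 7.49 hours

If T ~ Lognormal(μ,σ) then ln T ~ Normal(μ,σ), so the p-quantile of ln T is μ + z_p·σ.
ln(1) = 0 and ln(8.4) = 2.128; z_{0.12} = -1.175, z_{0.75} = 0.6745.
σ = (2.128 − 0)/(0.6745 − (-1.175)) = 1.151.
μ = 0 − (-1.175)·1.151 = 1.352.
E[T] = exp(μ + σ²/2) = exp(1.352 + 0.6621) = 7.49 hours.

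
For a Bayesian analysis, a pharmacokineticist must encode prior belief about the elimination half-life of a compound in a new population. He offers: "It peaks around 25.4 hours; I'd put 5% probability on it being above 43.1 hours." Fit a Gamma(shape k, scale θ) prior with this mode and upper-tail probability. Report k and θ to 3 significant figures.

k ≈ 11, θ ≈ 2.54

Gamma(k,θ) with k>1 has mode (k−1)θ, so θ = 25.4/(k−1).
Need P(X < 43.1) = 0.95 with θ tied to k this way. Start at k = 2, θ = 25.4: P(X<43.1) ≈ 0.506.
Too low — raise k to concentrate. Iterating converges to k ≈ 11.
Then θ = 25.4/(11−1) ≈ 2.54.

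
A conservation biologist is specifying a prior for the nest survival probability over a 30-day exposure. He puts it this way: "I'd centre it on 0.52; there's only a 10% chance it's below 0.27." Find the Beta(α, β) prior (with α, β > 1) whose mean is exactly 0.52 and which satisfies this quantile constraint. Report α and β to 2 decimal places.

α ≈ 3.25, β ≈ 3.00

With mean 0.52 fixed, write α = 0.52s, β = 0.48s where s = α+β.
Need P(θ < 0.27) = 0.1 under Beta(0.52s, 0.48s). Normal approximation: (q−m)/√(m(1−m)/s) ≈ z_{0.1} = -1.28, so s ≈ 0.52·0.48·(-1.28)²/(0.27−0.52)² = 6.6.
At s = 6.6: P(θ<0.27) ≈ 0.094. Adjusting to match 0.1 gives s ≈ 6.25.
So α = 0.52·6.25 ≈ 3.25, β = 0.48·6.25 ≈ 3.00.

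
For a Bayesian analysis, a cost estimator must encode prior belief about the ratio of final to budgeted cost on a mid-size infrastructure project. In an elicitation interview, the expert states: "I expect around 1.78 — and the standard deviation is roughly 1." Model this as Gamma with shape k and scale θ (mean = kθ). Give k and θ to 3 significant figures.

k ≈ 3.17, θ ≈ 0.562

For Gamma(k, scale θ): mean = kθ, variance = kθ², so CV = 1/√k.
CV = SD/mean = 1/1.78 = 0.5618, hence k = 1/CV² = 3.17.
Then θ = mean/k = 1.78/3.17 = 0.562.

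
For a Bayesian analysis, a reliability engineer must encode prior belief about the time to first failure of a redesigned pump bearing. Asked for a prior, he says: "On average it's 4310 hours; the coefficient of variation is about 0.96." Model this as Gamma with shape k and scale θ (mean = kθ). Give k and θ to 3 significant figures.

For Gamma(k, scale θ): mean = kθ, variance = kθ², so CV = 1/√k.
CV = 0.96, hence k = 1/CV² = 1.09.
Then θ = mean/k = 4310/1.09 = 3970.

k ≈ 1.09, θ ≈ 3970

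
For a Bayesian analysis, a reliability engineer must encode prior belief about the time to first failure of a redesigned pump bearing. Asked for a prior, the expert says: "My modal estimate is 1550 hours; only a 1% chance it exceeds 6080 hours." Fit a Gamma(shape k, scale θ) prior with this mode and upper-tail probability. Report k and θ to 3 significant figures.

k ≈ 3.25, θ ≈ 689

Gamma(k,θ) with k>1 has mode (k−1)θ, so θ = 1550/(k−1).
Need P(X < 6080) = 0.99 with θ tied to k this way. Start at k = 2, θ = 1550: P(X<6080) ≈ 0.903.
Too low — raise k to concentrate. Iterating converges to k ≈ 3.25.
Then θ = 1550/(3.25−1) ≈ 689.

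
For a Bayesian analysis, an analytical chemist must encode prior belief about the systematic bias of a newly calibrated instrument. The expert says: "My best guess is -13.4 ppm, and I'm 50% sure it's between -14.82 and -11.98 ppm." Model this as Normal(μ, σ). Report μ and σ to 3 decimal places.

μ = -13.400, σ = 2.105

A symmetric 50% interval runs μ ± z·σ with z = 0.6745.
Half-width = 1.42, so σ = 1.42/0.6745 = 2.105.
μ is the stated best guess, -13.400.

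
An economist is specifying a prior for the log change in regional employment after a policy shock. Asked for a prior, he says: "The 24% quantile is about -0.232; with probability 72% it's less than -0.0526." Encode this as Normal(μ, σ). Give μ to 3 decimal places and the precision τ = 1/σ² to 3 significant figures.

μ = -0.134, τ = 51.6

For Normal(μ,σ), the p-quantile is μ + z_p·σ. Here z_{0.24} = -0.7063, z_{0.72} = 0.5828.
So -0.232 = μ − 0.7063σ and -0.0526 = μ + 0.5828σ.
Subtracting: σ = (-0.0526 − -0.232)/(0.5828 − (-0.7063)) = 0.139.
Then μ = -0.232 − (-0.7063)·0.139 = -0.134.
Precision τ = 1/σ² = 1/0.1392² = 51.6.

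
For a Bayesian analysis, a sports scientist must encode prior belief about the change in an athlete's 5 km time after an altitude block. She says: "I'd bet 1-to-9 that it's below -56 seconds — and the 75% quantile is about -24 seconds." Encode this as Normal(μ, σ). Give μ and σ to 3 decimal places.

For Normal(μ,σ), the p-quantile is μ + z_p·σ. Here z_{0.1} = -1.282, z_{0.75} = 0.6745.
So -56 = μ − 1.282σ and -24 = μ + 0.6745σ.
Subtracting: σ = (-24 − -56)/(0.6745 − (-1.282)) = 16.360.
Then μ = -56 − (-1.282)·16.360 = -35.034.

μ = -35.034, σ = 16.360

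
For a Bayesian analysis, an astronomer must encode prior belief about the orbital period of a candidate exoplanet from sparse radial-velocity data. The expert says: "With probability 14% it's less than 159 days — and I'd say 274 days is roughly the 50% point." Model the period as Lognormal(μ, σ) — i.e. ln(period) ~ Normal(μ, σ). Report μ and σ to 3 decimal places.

μ ≈ 5.613, σ ≈ 0.504

If T ~ Lognormal(μ,σ) then ln T ~ Normal(μ,σ), so the p-quantile of ln T is μ + z_p·σ.
ln(159) = 5.069 and ln(274) = 5.613; z_{0.14} = -1.08, z_{0.5} = 0.
σ = (5.613 − 5.069)/(0 − (-1.08)) = 0.504.
μ = 5.069 − (-1.08)·0.504 = 5.613.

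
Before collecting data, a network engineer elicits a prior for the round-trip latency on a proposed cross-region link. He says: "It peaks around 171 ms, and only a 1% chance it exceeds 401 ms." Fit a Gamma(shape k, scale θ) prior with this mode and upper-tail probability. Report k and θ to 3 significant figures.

Gamma(k,θ) with k>1 has mode (k−1)θ, so θ = 171/(k−1).
Need P(X < 401) = 0.99 with θ tied to k this way. Start at k = 2, θ = 171: P(X<401) ≈ 0.679.
Too low — raise k to concentrate. Iterating converges to k ≈ 7.55.
Then θ = 171/(7.55−1) ≈ 26.1.

k ≈ 7.55, θ ≈ 26.1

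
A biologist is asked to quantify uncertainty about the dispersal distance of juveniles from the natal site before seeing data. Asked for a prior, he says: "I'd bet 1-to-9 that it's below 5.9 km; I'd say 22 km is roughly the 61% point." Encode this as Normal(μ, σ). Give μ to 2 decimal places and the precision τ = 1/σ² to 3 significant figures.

For Normal(μ,σ), the p-quantile is μ + z_p·σ. Here z_{0.1} = -1.282, z_{0.61} = 0.2793.
So 5.9 = μ − 1.282σ and 22 = μ + 0.2793σ.
Subtracting: σ = (22 − 5.9)/(0.2793 − (-1.282)) = 10.31.
Then μ = 5.9 − (-1.282)·10.31 = 19.12.
Precision τ = 1/σ² = 1/10.31² = 0.0094.

μ = 19.12, τ = 0.0094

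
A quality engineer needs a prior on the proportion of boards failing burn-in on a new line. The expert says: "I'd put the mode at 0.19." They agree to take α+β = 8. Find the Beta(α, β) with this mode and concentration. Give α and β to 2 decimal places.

α = 2.14, β = 5.86

For α,β > 1 the Beta mode is (α−1)/(α+β−2). With α+β = 8, the mode is (α−1)/6.
Set (α−1)/6 = 0.19 → α = 1 + 0.19·6 = 2.14.
β = 8 − α = 5.86.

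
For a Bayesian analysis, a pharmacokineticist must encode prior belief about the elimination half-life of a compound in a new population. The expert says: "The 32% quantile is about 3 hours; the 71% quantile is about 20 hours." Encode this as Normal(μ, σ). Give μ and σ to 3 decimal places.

μ = 10.787, σ = 16.649

The p-quantile of Normal(μ,σ) is μ + z_p·σ, with z_{0.32} = -0.4677 and z_{0.71} = 0.5534.
Eliminate σ: μ = (z₂·x₁ − z₁·x₂)/(z₂ − z₁) = (0.5534·3 − (-0.4677)·20)/1.021 = 10.787.
Then σ = (x₂ − x₁)/(z₂ − z₁) = (20 − 3)/1.021 = 16.649.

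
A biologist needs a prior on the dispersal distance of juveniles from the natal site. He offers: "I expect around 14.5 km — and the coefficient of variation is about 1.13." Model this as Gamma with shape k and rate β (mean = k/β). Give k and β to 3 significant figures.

k ≈ 0.783, β ≈ 0.054

For Gamma(k, rate β): mean = k/β, variance = k/β², so CV = 1/√k.
CV = 1.13, hence k = 1/CV² = 0.783.
Then β = k/mean = 0.783/14.5 = 0.054.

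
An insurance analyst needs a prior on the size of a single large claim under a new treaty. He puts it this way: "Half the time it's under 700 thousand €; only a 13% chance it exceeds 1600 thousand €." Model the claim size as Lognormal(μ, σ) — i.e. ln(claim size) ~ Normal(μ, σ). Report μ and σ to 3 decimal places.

If T ~ Lognormal(μ,σ) then ln T ~ Normal(μ,σ), so the p-quantile of ln T is μ + z_p·σ.
ln(700) = 6.551 and ln(1600) = 7.378; z_{0.5} = 0, z_{0.87} = 1.126.
σ = (7.378 − 6.551)/(1.126 − (0)) = 0.734.
μ = 6.551 − (0)·0.734 = 6.551.

μ ≈ 6.551, σ ≈ 0.734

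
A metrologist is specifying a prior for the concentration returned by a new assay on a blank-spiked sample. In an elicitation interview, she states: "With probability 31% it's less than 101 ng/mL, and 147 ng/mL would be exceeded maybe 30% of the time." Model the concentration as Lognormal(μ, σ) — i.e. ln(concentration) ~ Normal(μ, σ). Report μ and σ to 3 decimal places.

μ ≈ 4.798, σ ≈ 0.368

If T ~ Lognormal(μ,σ) then ln T ~ Normal(μ,σ), so the p-quantile of ln T is μ + z_p·σ.
ln(101) = 4.615 and ln(147) = 4.99; z_{0.31} = -0.4959, z_{0.7} = 0.5244.
σ = (4.99 − 4.615)/(0.5244 − (-0.4959)) = 0.368.
μ = 4.615 − (-0.4959)·0.368 = 4.798.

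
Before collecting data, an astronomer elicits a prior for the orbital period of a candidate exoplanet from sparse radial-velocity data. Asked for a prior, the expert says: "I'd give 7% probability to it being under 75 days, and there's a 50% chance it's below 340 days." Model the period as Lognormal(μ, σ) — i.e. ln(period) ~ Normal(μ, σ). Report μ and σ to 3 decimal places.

If T ~ Lognormal(μ,σ) then ln T ~ Normal(μ,σ), so the p-quantile of ln T is μ + z_p·σ.
ln(75) = 4.317 and ln(340) = 5.829; z_{0.07} = -1.476, z_{0.5} = 0.
σ = (5.829 − 4.317)/(0 − (-1.476)) = 1.024.
μ = 4.317 − (-1.476)·1.024 = 5.829.

μ ≈ 5.829, σ ≈ 1.024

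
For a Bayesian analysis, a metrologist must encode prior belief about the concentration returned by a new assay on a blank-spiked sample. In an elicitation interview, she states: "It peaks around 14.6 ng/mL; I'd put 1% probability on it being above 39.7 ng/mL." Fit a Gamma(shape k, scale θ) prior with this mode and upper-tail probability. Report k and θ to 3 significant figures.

Gamma(k,θ) with k>1 has mode (k−1)θ, so θ = 14.6/(k−1).
Need P(X < 39.7) = 0.99 with θ tied to k this way. Start at k = 2, θ = 14.6: P(X<39.7) ≈ 0.755.
Too low — raise k to concentrate. Iterating converges to k ≈ 5.6.
Then θ = 14.6/(5.6−1) ≈ 3.17.

k ≈ 5.6, θ ≈ 3.17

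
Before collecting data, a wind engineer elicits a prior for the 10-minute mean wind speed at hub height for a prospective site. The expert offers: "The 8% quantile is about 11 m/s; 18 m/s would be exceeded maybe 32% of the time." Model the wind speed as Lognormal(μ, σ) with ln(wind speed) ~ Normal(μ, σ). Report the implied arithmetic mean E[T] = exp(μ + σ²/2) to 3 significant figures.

E[T] ≈ 16.5 m/s

If T ~ Lognormal(μ,σ) then ln T ~ Normal(μ,σ), so the p-quantile of ln T is μ + z_p·σ.
ln(11) = 2.398 and ln(18) = 2.89; z_{0.08} = -1.405, z_{0.68} = 0.4677.
σ = (2.89 − 2.398)/(0.4677 − (-1.405)) = 0.263.
μ = 2.398 − (-1.405)·0.263 = 2.767.
E[T] = exp(μ + σ²/2) = exp(2.767 + 0.0346) = 16.5 m/s.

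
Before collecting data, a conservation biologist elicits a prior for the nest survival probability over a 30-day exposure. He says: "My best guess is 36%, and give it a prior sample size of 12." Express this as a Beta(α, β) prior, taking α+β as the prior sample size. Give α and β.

Under the effective-sample-size interpretation, Beta(α, β) has prior mean α/(α+β) and prior sample size α+β.
So α+β = 12 and α/(α+β) = 0.36, giving α = 0.36·12 = 4.32 and β = 12 − 4.32 = 7.68.

α = 4.32, β = 7.68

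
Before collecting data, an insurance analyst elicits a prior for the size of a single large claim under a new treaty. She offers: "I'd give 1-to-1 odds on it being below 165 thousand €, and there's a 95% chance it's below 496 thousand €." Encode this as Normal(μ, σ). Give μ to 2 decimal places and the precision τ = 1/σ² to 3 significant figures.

The p-quantile of Normal(μ,σ) is μ + z_p·σ, with z_{0.5} = 0 and z_{0.95} = 1.645.
Eliminate σ: μ = (z₂·x₁ − z₁·x₂)/(z₂ − z₁) = (1.645·165 − (0)·496)/1.645 = 165.00.
Then σ = (x₂ − x₁)/(z₂ − z₁) = (496 − 165)/1.645 = 201.23.
Precision τ = 1/σ² = 1/201.2² = 2.47e-05.

μ = 165.00, τ = 2.47e-05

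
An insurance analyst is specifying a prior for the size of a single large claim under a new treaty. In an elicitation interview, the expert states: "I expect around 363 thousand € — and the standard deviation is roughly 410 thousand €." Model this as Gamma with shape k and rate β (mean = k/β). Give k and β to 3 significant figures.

For Gamma(k, rate β): mean = k/β, variance = k/β², so CV = 1/√k.
CV = SD/mean = 410/363 = 1.129, hence k = 1/CV² = 0.784.
Then β = k/mean = 0.784/363 = 0.00216.

k ≈ 0.784, β ≈ 0.00216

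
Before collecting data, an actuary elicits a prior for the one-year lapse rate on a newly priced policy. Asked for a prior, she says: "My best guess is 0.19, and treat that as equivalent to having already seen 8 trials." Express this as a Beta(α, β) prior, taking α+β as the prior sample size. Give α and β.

α = 1.52, β = 6.48

Under the effective-sample-size interpretation, Beta(α, β) has prior mean α/(α+β) and prior sample size α+β.
So α+β = 8 and α/(α+β) = 0.19, giving α = 0.19·8 = 1.52 and β = 8 − 1.52 = 6.48.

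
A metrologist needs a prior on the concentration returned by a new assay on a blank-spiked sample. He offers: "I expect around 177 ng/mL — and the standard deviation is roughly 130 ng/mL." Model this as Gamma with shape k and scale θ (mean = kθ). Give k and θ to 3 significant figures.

For Gamma(k, scale θ): mean = kθ, variance = kθ², so CV = 1/√k.
CV = SD/mean = 130/177 = 0.7345, hence k = 1/CV² = 1.85.
Then θ = mean/k = 177/1.85 = 95.5.

k ≈ 1.85, θ ≈ 95.5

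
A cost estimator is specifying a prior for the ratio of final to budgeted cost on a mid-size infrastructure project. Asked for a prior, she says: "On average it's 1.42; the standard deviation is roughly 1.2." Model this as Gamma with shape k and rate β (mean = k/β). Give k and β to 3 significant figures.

k ≈ 1.4, β ≈ 0.986

For Gamma(k, rate β): mean = k/β, variance = k/β², so CV = 1/√k.
CV = SD/mean = 1.2/1.42 = 0.8451, hence k = 1/CV² = 1.4.
Then β = k/mean = 1.4/1.42 = 0.986.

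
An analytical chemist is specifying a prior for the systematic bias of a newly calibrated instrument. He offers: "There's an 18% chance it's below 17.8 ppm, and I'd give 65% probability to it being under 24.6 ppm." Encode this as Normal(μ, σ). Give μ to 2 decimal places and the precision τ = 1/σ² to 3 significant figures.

For Normal(μ,σ), the p-quantile is μ + z_p·σ. Here z_{0.18} = -0.9154, z_{0.65} = 0.3853.
So 17.8 = μ − 0.9154σ and 24.6 = μ + 0.3853σ.
Subtracting: σ = (24.6 − 17.8)/(0.3853 − (-0.9154)) = 5.23.
Then μ = 17.8 − (-0.9154)·5.23 = 22.59.
Precision τ = 1/σ² = 1/5.228² = 0.0366.

μ = 22.59, τ = 0.0366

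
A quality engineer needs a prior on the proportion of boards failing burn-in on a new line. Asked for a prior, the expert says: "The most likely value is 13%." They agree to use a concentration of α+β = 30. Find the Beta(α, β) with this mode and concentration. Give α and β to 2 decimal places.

α = 4.64, β = 25.36

For α,β > 1 the Beta mode is (α−1)/(α+β−2). With α+β = 30, the mode is (α−1)/28.
Set (α−1)/28 = 0.13 → α = 1 + 0.13·28 = 4.64.
β = 30 − α = 25.36.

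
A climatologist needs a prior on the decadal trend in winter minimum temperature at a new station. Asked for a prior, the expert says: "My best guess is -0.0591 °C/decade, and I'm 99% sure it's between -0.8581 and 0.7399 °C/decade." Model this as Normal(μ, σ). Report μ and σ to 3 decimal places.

A symmetric 99% interval runs μ ± z·σ with z = 2.576.
Half-width = 0.799, so σ = 0.799/2.576 = 0.310.
μ is the stated best guess, -0.059.

μ = -0.059, σ = 0.310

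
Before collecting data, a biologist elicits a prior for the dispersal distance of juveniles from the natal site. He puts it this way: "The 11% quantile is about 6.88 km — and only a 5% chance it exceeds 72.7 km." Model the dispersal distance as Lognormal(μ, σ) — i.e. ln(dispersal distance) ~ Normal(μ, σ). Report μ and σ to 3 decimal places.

μ ≈ 2.936, σ ≈ 0.821

If T ~ Lognormal(μ,σ) then ln T ~ Normal(μ,σ), so the p-quantile of ln T is μ + z_p·σ.
ln(6.88) = 1.929 and ln(72.7) = 4.286; z_{0.11} = -1.227, z_{0.95} = 1.645.
σ = (4.286 − 1.929)/(1.645 − (-1.227)) = 0.821.
μ = 1.929 − (-1.227)·0.821 = 2.936.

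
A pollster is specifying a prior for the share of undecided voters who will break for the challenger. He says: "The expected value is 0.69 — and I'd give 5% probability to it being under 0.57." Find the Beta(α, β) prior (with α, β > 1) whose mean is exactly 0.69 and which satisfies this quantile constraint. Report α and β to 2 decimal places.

With mean 0.69 fixed, write α = 0.69s, β = 0.31s where s = α+β.
Need P(θ < 0.57) = 0.05 under Beta(0.69s, 0.31s). Normal approximation: (q−m)/√(m(1−m)/s) ≈ z_{0.05} = -1.64, so s ≈ 0.69·0.31·(-1.64)²/(0.57−0.69)² = 40.2.
At s = 40.2: P(θ<0.57) ≈ 0.055. Adjusting to match 0.05 gives s ≈ 42.80.
So α = 0.69·42.80 ≈ 29.53, β = 0.31·42.80 ≈ 13.27.

α ≈ 29.53, β ≈ 13.27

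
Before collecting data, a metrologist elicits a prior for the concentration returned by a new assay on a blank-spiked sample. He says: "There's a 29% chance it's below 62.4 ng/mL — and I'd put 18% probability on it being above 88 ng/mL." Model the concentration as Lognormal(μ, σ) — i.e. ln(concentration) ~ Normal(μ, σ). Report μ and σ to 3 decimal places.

If T ~ Lognormal(μ,σ) then ln T ~ Normal(μ,σ), so the p-quantile of ln T is μ + z_p·σ.
ln(62.4) = 4.134 and ln(88) = 4.477; z_{0.29} = -0.5534, z_{0.82} = 0.9154.
σ = (4.477 − 4.134)/(0.9154 − (-0.5534)) = 0.234.
μ = 4.134 − (-0.5534)·0.234 = 4.263.

μ ≈ 4.263, σ ≈ 0.234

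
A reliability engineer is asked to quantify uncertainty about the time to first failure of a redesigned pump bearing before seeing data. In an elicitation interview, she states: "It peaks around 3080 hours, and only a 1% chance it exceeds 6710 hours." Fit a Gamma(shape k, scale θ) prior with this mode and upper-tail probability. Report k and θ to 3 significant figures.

Gamma(k,θ) with k>1 has mode (k−1)θ, so θ = 3080/(k−1).
Need P(X < 6710) = 0.99 with θ tied to k this way. Start at k = 2, θ = 3080: P(X<6710) ≈ 0.640.
Too low — raise k to concentrate. Iterating converges to k ≈ 8.97.
Then θ = 3080/(8.97−1) ≈ 387.

k ≈ 8.97, θ ≈ 387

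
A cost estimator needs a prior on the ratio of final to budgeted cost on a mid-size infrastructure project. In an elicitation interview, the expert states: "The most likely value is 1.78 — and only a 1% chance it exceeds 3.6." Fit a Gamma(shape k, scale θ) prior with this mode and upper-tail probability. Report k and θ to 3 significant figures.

k ≈ 10.9, θ ≈ 0.18

Gamma(k,θ) with k>1 has mode (k−1)θ, so θ = 1.78/(k−1).
Need P(X < 3.6) = 0.99 with θ tied to k this way. Start at k = 2, θ = 1.78: P(X<3.6) ≈ 0.600.
Too low — raise k to concentrate. Iterating converges to k ≈ 10.9.
Then θ = 1.78/(10.9−1) ≈ 0.18.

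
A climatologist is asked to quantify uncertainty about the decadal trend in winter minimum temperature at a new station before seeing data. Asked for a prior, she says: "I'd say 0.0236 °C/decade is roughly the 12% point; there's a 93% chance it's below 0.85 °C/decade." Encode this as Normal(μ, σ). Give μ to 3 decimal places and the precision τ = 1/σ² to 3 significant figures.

μ = 0.390, τ = 10.3

For Normal(μ,σ), the p-quantile is μ + z_p·σ. Here z_{0.12} = -1.175, z_{0.93} = 1.476.
So 0.0236 = μ − 1.175σ and 0.85 = μ + 1.476σ.
Subtracting: σ = (0.85 − 0.0236)/(1.476 − (-1.175)) = 0.312.
Then μ = 0.0236 − (-1.175)·0.312 = 0.390.
Precision τ = 1/σ² = 1/0.3118² = 10.3.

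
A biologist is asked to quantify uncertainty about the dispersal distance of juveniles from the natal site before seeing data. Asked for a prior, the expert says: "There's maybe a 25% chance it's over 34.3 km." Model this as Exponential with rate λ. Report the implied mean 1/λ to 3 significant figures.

mean ≈ 24.7 km

P(T > 34.3) = e^(−λ·34.3) = 0.25, so λ = −ln(0.25)/34.3 = 0.0404.
Mean = 1/λ = 24.7 km.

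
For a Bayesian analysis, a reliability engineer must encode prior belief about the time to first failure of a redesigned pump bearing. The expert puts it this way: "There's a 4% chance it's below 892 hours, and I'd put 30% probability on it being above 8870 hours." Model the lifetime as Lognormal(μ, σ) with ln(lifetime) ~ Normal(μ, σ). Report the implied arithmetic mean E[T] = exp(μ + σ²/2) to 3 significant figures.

E[T] ≈ 8700 hours

If T ~ Lognormal(μ,σ) then ln T ~ Normal(μ,σ), so the p-quantile of ln T is μ + z_p·σ.
ln(892) = 6.793 and ln(8870) = 9.09; z_{0.04} = -1.751, z_{0.7} = 0.5244.
σ = (9.09 − 6.793)/(0.5244 − (-1.751)) = 1.010.
μ = 6.793 − (-1.751)·1.010 = 8.561.
E[T] = exp(μ + σ²/2) = exp(8.561 + 0.5097) = 8700 hours.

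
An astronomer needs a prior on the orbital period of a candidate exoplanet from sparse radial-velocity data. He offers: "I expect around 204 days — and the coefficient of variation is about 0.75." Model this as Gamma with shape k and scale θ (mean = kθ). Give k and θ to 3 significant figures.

For Gamma(k, scale θ): mean = kθ, variance = kθ², so CV = 1/√k.
CV = 0.75, hence k = 1/CV² = 1.78.
Then θ = mean/k = 204/1.78 = 115.

k ≈ 1.78, θ ≈ 115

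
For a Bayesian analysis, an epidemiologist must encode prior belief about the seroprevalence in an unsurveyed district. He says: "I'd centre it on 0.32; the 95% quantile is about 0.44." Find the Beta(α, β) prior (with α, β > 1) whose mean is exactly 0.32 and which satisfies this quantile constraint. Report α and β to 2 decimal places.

With mean 0.32 fixed, write α = 0.32s, β = 0.68s where s = α+β.
Need P(θ < 0.44) = 0.95 under Beta(0.32s, 0.68s). Normal approximation: (q−m)/√(m(1−m)/s) ≈ z_{0.95} = 1.64, so s ≈ 0.32·0.68·(1.64)²/(0.44−0.32)² = 40.9.
At s = 40.9: P(θ<0.44) ≈ 0.945. Adjusting to match 0.95 gives s ≈ 43.33.
So α = 0.32·43.33 ≈ 13.86, β = 0.68·43.33 ≈ 29.46.

α ≈ 13.86, β ≈ 29.46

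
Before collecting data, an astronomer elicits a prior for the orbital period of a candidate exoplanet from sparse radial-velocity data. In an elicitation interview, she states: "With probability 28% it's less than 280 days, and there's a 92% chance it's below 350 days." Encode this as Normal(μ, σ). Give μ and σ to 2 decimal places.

For Normal(μ,σ), the p-quantile is μ + z_p·σ. Here z_{0.28} = -0.5828, z_{0.92} = 1.405.
So 280 = μ − 0.5828σ and 350 = μ + 1.405σ.
Subtracting: σ = (350 − 280)/(1.405 − (-0.5828)) = 35.21.
Then μ = 280 − (-0.5828)·35.21 = 300.52.

μ = 300.52, σ = 35.21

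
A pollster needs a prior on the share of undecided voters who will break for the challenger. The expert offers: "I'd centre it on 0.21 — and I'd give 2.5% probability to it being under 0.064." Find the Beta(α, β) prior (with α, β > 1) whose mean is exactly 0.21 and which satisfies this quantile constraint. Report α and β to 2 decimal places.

α ≈ 4.01, β ≈ 15.07

With mean 0.21 fixed, write α = 0.21s, β = 0.79s where s = α+β.
Need P(θ < 0.064) = 0.025 under Beta(0.21s, 0.79s). Normal approximation: (q−m)/√(m(1−m)/s) ≈ z_{0.025} = -1.96, so s ≈ 0.21·0.79·(-1.96)²/(0.064−0.21)² = 29.9.
At s = 29.9: P(θ<0.064) ≈ 0.006. Adjusting to match 0.025 gives s ≈ 19.08.
So α = 0.21·19.08 ≈ 4.01, β = 0.79·19.08 ≈ 15.07.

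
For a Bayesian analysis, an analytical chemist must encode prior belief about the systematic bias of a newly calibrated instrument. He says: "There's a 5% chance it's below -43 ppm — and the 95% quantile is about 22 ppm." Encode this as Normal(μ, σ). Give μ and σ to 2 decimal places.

μ = -10.50, σ = 19.76

For Normal(μ,σ), the p-quantile is μ + z_p·σ. Here z_{0.05} = -1.645, z_{0.95} = 1.645.
So -43 = μ − 1.645σ and 22 = μ + 1.645σ.
Subtracting: σ = (22 − -43)/(1.645 − (-1.645)) = 19.76.
Then μ = -43 − (-1.645)·19.76 = -10.50.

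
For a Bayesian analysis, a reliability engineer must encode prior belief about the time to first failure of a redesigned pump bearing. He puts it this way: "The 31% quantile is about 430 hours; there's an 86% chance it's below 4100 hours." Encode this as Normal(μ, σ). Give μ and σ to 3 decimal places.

μ = 1584.553, σ = 2328.430

The p-quantile of Normal(μ,σ) is μ + z_p·σ, with z_{0.31} = -0.4959 and z_{0.86} = 1.08.
Eliminate σ: μ = (z₂·x₁ − z₁·x₂)/(z₂ − z₁) = (1.08·430 − (-0.4959)·4100)/1.576 = 1584.553.
Then σ = (x₂ − x₁)/(z₂ − z₁) = (4100 − 430)/1.576 = 2328.430.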